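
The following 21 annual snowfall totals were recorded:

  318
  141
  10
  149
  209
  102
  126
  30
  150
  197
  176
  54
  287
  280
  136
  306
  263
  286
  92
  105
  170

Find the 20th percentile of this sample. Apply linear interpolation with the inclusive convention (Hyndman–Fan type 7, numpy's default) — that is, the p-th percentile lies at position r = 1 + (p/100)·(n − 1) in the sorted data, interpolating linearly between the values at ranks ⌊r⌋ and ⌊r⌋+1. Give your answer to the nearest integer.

102

Sorted: 10, 30, 54, 92, 102, 105, 126, 136, 141, 149, 150, 170, 176, 197, 209, 263, 280, 286, 287, 306, 318.
n = 21.
r = 1 + (20/100)·(21 − 1) = 1 + 4 = 5.
r is an integer, so P20 is the value at rank 5: 102.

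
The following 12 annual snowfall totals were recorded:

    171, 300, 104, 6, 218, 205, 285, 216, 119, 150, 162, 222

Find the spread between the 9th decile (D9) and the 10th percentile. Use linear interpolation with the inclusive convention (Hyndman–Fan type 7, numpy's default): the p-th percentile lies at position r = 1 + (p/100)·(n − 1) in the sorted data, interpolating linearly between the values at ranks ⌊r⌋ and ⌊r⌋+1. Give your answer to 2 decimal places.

173.20

Sorted: 6, 104, 119, 150, 162, 171, 205, 216, 218, 222, 285, 300.
n = 12.
P10: r = 2.1; ranks 2–3 are 104, 119; interpolating gives 105.5.
P90: r = 10.9; ranks 10–11 are 222, 285; interpolating gives 278.7.
Difference: 278.7 − 105.5 = 173.2.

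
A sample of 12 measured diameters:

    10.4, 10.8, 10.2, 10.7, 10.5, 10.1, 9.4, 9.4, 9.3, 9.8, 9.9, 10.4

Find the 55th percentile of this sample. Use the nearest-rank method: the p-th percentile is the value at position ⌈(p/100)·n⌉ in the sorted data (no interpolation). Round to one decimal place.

Sorted: 9.3, 9.4, 9.4, 9.8, 9.9, 10.1, 10.2, 10.4, 10.4, 10.5, 10.7, 10.8.
n = 12.
Position = ⌈55/100 · 12⌉ = ⌈6.6⌉ = 7.
The value at rank 7 is 10.2.

10.2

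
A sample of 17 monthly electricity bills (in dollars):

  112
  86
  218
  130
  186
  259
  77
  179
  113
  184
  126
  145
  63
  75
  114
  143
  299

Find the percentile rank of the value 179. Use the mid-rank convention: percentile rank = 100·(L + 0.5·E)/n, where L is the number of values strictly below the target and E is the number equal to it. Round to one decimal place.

67.6

Sorted: 63, 75, 77, 86, 112, 113, 114, 126, 130, 143, 145, 179, 184, 186, 218, 259, 299.
Count below 179: L = 11; count equal: E = 1; n = 17.
Percentile rank = 100·(11 + 0.5·1)/17 = 100·11.5/17 = 67.65.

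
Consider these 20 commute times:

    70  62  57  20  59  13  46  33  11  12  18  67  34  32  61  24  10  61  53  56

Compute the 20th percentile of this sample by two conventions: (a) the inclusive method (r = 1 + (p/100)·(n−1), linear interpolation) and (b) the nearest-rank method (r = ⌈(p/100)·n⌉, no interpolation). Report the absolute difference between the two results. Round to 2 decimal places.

Sorted: 10, 11, 12, 13, 18, 20, 24, 32, 33, 34, 46, 53, 56, 57, 59, 61, 61, 62, 67, 70.
n = 20.
(a) r = 4.8; between ranks 4 (13) and 5 (18): 17.
(b) the nearest-rank method: rank 4 → 13.
|17 − 13| = 4.

4.00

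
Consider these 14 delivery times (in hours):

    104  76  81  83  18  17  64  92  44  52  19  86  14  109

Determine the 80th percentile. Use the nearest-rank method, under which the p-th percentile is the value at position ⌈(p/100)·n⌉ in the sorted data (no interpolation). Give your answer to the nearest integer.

92

Sorted: 14, 17, 18, 19, 44, 52, 64, 76, 81, 83, 86, 92, 104, 109.
n = 14.
Position = ⌈80/100 · 14⌉ = ⌈11.2⌉ = 12.
The value at rank 12 is 92.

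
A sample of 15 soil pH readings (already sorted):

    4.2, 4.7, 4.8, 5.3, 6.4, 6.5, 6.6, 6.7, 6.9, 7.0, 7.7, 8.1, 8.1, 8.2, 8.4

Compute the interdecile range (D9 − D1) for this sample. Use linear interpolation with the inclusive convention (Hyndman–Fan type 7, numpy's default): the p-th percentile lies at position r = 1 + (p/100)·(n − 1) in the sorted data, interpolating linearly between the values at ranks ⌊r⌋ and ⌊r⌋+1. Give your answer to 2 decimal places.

n = 15.
P10: r = 2.4; ranks 2–3 are 4.7, 4.8; interpolating gives 4.74.
P90: r = 13.6; ranks 13–14 are 8.1, 8.2; interpolating gives 8.16.
Difference: 8.16 − 4.74 = 3.42.

3.42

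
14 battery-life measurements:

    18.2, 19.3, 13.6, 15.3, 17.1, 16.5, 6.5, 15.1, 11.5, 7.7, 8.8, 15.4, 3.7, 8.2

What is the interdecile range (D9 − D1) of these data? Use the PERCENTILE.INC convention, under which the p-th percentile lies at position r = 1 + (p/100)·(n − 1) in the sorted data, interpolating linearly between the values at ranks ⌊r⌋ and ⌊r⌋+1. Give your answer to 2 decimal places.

11.01

Sorted: 3.7, 6.5, 7.7, 8.2, 8.8, 11.5, 13.6, 15.1, 15.3, 15.4, 16.5, 17.1, 18.2, 19.3.
n = 14.
P10: r = 2.3; ranks 2–3 are 6.5, 7.7; interpolating gives 6.86.
P90: r = 12.7; ranks 12–13 are 17.1, 18.2; interpolating gives 17.87.
Difference: 17.87 − 6.86 = 11.01.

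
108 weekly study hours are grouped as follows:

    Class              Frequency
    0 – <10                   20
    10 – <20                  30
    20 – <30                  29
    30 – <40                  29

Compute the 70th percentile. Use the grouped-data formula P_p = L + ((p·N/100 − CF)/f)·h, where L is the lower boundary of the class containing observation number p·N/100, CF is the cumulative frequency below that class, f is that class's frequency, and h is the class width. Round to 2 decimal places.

28.83

N = 108; target position k = 70/100 · 108 = 75.6.
Cumulative frequencies: 20, 50, 79, 108.
Observation 75.6 falls in the class 20 – <30.
L = 20, CF = 50, f = 29, h = 10.
P70 = 20 + ((75.6 − 50)/29)·10 = 20 + 8.82759 = 28.8276.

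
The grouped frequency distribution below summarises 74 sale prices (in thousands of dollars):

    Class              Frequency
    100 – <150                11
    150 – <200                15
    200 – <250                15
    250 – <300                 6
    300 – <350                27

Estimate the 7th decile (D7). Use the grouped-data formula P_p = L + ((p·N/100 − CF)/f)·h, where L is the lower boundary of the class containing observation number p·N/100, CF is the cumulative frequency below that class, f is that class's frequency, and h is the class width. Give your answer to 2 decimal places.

308.89

N = 74; target position k = 70/100 · 74 = 51.8.
Cumulative frequencies: 11, 26, 41, 47, 74.
Observation 51.8 falls in the class 300 – <350.
L = 300, CF = 47, f = 27, h = 50.
P70 = 300 + ((51.8 − 47)/27)·50 = 300 + 8.88889 = 308.889.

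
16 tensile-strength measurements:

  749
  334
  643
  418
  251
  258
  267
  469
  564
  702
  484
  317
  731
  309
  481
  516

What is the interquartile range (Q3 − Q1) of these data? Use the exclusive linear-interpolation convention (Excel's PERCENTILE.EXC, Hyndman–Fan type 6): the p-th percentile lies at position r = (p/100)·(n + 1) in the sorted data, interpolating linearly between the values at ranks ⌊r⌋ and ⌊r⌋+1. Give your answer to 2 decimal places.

312.25

Sorted: 251, 258, 267, 309, 317, 334, 418, 469, 481, 484, 516, 564, 643, 702, 731, 749.
n = 16.
P25: r = 4.25; ranks 4–5 are 309, 317; interpolating gives 311.
P75: r = 12.75; ranks 12–13 are 564, 643; interpolating gives 623.25.
Difference: 623.25 − 311 = 312.25.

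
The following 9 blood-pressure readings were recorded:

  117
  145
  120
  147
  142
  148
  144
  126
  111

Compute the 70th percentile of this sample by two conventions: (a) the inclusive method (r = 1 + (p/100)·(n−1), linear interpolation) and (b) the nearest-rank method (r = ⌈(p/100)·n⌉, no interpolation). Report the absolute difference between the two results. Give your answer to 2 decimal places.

Sorted: 111, 117, 120, 126, 142, 144, 145, 147, 148.
n = 9.
(a) r = 6.6; between ranks 6 (144) and 7 (145): 144.6.
(b) the nearest-rank method: rank 7 → 145.
|144.6 − 145| = 0.4.

0.40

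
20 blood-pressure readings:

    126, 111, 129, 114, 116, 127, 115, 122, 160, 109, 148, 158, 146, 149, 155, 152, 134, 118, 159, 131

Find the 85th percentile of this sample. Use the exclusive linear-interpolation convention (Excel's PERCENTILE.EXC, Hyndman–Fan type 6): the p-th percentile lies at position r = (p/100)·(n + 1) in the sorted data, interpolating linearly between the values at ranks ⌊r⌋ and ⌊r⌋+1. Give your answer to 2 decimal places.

Sorted: 109, 111, 114, 115, 116, 118, 122, 126, 127, 129, 131, 134, 146, 148, 149, 152, 155, 158, 159, 160.
n = 20.
r = (85/100)·(20 + 1) = 17.85.
Rank 17 is 155 and rank 18 is 158.
Interpolate: 155 + 0.85·(158 − 155) = 155 + 0.85·3 = 157.55.

157.55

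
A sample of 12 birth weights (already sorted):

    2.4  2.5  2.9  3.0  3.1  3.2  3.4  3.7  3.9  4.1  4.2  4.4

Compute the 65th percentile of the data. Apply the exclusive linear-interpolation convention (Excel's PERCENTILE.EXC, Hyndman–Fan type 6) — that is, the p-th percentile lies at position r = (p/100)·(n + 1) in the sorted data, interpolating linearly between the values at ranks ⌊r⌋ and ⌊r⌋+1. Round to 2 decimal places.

3.79

n = 12.
r = (65/100)·(12 + 1) = 8.45.
Rank 8 is 3.7 and rank 9 is 3.9.
Interpolate: 3.7 + 0.45·(3.9 − 3.7) = 3.7 + 0.45·0.2 = 3.79.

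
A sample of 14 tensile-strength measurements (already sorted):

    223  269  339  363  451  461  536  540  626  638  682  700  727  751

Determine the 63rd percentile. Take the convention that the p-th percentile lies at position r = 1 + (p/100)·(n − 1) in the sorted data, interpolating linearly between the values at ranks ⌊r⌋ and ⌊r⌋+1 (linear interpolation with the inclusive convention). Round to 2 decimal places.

n = 14.
r = 1 + (63/100)·(14 − 1) = 1 + 8.19 = 9.19.
Rank 9 is 626 and rank 10 is 638.
Interpolate: 626 + 0.19·(638 − 626) = 626 + 0.19·12 = 628.28.

628.28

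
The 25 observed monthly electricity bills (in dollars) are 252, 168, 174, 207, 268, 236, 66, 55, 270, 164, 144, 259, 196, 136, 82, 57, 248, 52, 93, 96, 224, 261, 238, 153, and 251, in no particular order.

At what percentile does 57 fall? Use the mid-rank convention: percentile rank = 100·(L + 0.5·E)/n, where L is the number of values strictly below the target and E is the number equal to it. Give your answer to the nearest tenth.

10.0

Sorted: 52, 55, 57, 66, 82, 93, 96, 136, 144, 153, 164, 168, 174, 196, 207, 224, 236, 238, 248, 251, 252, 259, 261, 268, 270.
Count below 57: L = 2; count equal: E = 1; n = 25.
Percentile rank = 100·(2 + 0.5·1)/25 = 100·2.5/25 = 10.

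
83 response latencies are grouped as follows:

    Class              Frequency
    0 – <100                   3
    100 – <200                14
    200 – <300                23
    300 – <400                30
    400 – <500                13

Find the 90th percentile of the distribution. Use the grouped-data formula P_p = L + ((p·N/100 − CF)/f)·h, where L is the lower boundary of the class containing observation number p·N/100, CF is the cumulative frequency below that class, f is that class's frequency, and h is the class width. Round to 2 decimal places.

436.15

N = 83; target position k = 90/100 · 83 = 74.7.
Cumulative frequencies: 3, 17, 40, 70, 83.
Observation 74.7 falls in the class 400 – <500.
L = 400, CF = 70, f = 13, h = 100.
P90 = 400 + ((74.7 − 70)/13)·100 = 400 + 36.1538 = 436.154.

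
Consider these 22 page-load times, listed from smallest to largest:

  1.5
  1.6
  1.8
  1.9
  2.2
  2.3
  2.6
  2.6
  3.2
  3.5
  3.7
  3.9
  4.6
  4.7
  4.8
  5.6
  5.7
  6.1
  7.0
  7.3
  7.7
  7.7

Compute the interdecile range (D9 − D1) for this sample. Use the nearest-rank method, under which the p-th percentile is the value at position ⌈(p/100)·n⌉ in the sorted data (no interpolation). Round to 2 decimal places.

n = 22.
P10: rank ⌈10/100·22⌉ = 3 → 1.8.
P90: rank ⌈90/100·22⌉ = 20 → 7.3.
Difference: 7.3 − 1.8 = 5.5.

5.50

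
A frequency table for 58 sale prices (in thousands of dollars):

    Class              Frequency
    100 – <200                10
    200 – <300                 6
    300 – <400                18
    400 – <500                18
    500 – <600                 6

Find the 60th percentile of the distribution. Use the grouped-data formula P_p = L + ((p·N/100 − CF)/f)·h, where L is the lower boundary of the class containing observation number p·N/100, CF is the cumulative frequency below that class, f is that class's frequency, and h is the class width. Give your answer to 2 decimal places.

N = 58; target position k = 60/100 · 58 = 34.8.
Cumulative frequencies: 10, 16, 34, 52, 58.
Observation 34.8 falls in the class 400 – <500.
L = 400, CF = 34, f = 18, h = 100.
P60 = 400 + ((34.8 − 34)/18)·100 = 400 + 4.44444 = 404.444.

404.44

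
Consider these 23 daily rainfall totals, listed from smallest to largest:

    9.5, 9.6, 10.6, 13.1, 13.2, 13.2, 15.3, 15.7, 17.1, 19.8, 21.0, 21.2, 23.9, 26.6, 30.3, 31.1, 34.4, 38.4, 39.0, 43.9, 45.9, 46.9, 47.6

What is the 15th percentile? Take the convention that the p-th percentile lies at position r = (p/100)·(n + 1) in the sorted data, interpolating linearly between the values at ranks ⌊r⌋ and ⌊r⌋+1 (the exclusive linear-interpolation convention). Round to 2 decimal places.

12.10

n = 23.
r = (15/100)·(23 + 1) = 3.6.
Rank 3 is 10.6 and rank 4 is 13.1.
Interpolate: 10.6 + 0.6·(13.1 − 10.6) = 10.6 + 0.6·2.5 = 12.1.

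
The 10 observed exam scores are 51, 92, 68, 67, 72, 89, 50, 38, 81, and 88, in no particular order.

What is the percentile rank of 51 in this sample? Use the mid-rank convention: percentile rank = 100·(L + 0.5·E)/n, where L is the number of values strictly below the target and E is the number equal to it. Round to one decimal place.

25.0

Sorted: 38, 50, 51, 67, 68, 72, 81, 88, 89, 92.
Count below 51: L = 2; count equal: E = 1; n = 10.
Percentile rank = 100·(2 + 0.5·1)/10 = 100·2.5/10 = 25.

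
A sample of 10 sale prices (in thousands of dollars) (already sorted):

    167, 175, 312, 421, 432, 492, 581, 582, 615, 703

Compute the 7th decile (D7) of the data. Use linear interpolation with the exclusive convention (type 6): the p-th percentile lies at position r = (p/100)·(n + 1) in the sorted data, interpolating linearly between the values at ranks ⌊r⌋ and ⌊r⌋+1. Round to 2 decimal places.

581.70

n = 10.
r = (70/100)·(10 + 1) = 7.7.
Rank 7 is 581 and rank 8 is 582.
Interpolate: 581 + 0.7·(582 − 581) = 581 + 0.7·1 = 581.7.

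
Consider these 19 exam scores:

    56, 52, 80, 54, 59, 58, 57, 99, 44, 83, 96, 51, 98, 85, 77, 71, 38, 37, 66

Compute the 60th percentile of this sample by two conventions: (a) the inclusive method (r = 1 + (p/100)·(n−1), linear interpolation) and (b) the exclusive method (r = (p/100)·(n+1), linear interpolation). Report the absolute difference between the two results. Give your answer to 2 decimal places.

Sorted: 37, 38, 44, 51, 52, 54, 56, 57, 58, 59, 66, 71, 77, 80, 83, 85, 96, 98, 99.
n = 19.
(a) r = 11.8; between ranks 11 (66) and 12 (71): 70.
(b) r = 12 → value at rank 12 = 71.
|70 − 71| = 1.

1.00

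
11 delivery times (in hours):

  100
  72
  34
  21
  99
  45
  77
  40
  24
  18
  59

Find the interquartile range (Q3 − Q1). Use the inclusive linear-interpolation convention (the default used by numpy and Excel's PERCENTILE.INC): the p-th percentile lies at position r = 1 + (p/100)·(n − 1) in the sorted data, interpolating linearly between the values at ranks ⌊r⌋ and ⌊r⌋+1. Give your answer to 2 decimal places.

45.50

Sorted: 18, 21, 24, 34, 40, 45, 59, 72, 77, 99, 100.
n = 11.
P25: r = 3.5; ranks 3–4 are 24, 34; interpolating gives 29.
P75: r = 8.5; ranks 8–9 are 72, 77; interpolating gives 74.5.
Difference: 74.5 − 29 = 45.5.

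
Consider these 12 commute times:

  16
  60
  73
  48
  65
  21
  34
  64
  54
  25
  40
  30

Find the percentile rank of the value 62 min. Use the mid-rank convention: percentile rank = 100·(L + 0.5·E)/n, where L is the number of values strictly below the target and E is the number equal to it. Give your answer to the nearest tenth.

Sorted: 16, 21, 25, 30, 34, 40, 48, 54, 60, 64, 65, 73.
Count below 62: L = 9; count equal: E = 0; n = 12.
Percentile rank = 100·(9 + 0.5·0)/12 = 100·9/12 = 75.

75.0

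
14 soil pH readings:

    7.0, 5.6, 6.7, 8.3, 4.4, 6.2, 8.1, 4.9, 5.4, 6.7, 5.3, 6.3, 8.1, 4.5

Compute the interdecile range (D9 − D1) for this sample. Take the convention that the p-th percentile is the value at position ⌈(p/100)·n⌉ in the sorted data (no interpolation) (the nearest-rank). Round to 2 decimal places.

3.60

Sorted: 4.4, 4.5, 4.9, 5.3, 5.4, 5.6, 6.2, 6.3, 6.7, 6.7, 7.0, 8.1, 8.1, 8.3.
n = 14.
P10: rank ⌈10/100·14⌉ = 2 → 4.5.
P90: rank ⌈90/100·14⌉ = 13 → 8.1.
Difference: 8.1 − 4.5 = 3.6.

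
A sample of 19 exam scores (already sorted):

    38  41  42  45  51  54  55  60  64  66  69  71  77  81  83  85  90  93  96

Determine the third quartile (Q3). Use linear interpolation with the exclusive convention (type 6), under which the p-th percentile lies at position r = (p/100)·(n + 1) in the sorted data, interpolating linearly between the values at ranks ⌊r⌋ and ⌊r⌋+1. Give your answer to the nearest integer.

83

n = 19.
r = (75/100)·(19 + 1) = 15.
r is an integer, so P75 is the value at rank 15: 83.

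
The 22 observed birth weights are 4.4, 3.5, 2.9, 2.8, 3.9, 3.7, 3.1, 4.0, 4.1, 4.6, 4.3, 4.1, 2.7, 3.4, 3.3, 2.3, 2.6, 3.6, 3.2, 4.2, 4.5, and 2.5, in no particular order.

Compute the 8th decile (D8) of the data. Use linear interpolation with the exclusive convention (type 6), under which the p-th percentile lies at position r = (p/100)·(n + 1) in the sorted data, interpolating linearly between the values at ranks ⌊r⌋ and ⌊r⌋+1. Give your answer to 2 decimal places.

Sorted: 2.3, 2.5, 2.6, 2.7, 2.8, 2.9, 3.1, 3.2, 3.3, 3.4, 3.5, 3.6, 3.7, 3.9, 4.0, 4.1, 4.1, 4.2, 4.3, 4.4, 4.5, 4.6.
n = 22.
r = (80/100)·(22 + 1) = 18.4.
Rank 18 is 4.2 and rank 19 is 4.3.
Interpolate: 4.2 + 0.4·(4.3 − 4.2) = 4.2 + 0.4·0.1 = 4.24.

4.24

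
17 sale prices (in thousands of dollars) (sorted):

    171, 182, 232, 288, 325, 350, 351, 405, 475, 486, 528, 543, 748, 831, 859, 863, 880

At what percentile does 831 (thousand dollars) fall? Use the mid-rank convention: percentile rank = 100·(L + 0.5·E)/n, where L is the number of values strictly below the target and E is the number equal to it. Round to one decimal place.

Count below 831: L = 13; count equal: E = 1; n = 17.
Percentile rank = 100·(13 + 0.5·1)/17 = 100·13.5/17 = 79.41.

79.4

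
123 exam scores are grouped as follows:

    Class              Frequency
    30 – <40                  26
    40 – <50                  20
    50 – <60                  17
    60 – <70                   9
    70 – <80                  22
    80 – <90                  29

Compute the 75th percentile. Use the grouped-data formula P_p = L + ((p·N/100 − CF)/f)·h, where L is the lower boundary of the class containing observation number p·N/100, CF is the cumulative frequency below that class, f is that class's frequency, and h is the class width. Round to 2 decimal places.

79.20

N = 123; target position k = 75/100 · 123 = 92.25.
Cumulative frequencies: 26, 46, 63, 72, 94, 123.
Observation 92.25 falls in the class 70 – <80.
L = 70, CF = 72, f = 22, h = 10.
P75 = 70 + ((92.25 − 72)/22)·10 = 70 + 9.20455 = 79.2045.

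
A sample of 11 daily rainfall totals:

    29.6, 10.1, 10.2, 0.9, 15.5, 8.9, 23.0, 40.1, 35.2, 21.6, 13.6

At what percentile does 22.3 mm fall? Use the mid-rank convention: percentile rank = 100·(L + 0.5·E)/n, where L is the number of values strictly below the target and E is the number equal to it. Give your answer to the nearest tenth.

Sorted: 0.9, 8.9, 10.1, 10.2, 13.6, 15.5, 21.6, 23.0, 29.6, 35.2, 40.1.
Count below 22.3: L = 7; count equal: E = 0; n = 11.
Percentile rank = 100·(7 + 0.5·0)/11 = 100·7/11 = 63.64.

63.6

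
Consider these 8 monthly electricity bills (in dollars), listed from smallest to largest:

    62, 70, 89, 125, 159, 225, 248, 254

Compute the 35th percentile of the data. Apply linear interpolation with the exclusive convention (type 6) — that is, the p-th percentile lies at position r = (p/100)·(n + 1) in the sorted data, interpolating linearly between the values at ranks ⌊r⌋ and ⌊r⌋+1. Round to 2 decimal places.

94.40

n = 8.
r = (35/100)·(8 + 1) = 3.15.
Rank 3 is 89 and rank 4 is 125.
Interpolate: 89 + 0.15·(125 − 89) = 89 + 0.15·36 = 94.4.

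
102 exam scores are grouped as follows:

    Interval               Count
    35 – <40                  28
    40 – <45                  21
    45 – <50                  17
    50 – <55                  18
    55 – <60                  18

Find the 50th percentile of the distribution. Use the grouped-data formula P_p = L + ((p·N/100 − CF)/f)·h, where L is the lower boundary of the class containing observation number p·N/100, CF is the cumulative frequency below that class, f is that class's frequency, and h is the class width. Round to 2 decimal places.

N = 102; target position k = 50/100 · 102 = 51.
Cumulative frequencies: 28, 49, 66, 84, 102.
Observation 51 falls in the class 45 – <50.
L = 45, CF = 49, f = 17, h = 5.
P50 = 45 + ((51 − 49)/17)·5 = 45 + 0.588235 = 45.5882.

45.59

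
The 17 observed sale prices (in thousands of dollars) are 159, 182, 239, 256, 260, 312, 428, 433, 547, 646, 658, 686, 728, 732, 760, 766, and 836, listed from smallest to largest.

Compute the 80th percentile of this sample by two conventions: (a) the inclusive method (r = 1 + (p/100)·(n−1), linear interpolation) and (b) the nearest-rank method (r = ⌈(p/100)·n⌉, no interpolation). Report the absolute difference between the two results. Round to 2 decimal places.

n = 17.
(a) r = 13.8; between ranks 13 (728) and 14 (732): 731.2.
(b) the nearest-rank method: rank 14 → 732.
|731.2 − 732| = 0.8.

0.80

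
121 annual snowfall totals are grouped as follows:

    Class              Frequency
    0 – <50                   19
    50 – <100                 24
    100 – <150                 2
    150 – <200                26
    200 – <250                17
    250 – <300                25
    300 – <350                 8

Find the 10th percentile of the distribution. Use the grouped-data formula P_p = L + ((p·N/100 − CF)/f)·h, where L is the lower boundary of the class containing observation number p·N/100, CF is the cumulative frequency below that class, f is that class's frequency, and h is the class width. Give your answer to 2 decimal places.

N = 121; target position k = 10/100 · 121 = 12.1.
Cumulative frequencies: 19, 43, 45, 71, 88, 113, 121.
Observation 12.1 falls in the class 0 – <50.
L = 0, CF = 0, f = 19, h = 50.
P10 = 0 + ((12.1 − 0)/19)·50 = 0 + 31.8421 = 31.8421.

31.84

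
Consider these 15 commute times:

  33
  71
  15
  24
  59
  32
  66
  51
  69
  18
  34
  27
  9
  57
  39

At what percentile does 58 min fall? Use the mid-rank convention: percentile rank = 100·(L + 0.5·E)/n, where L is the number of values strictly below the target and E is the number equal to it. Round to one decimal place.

Sorted: 9, 15, 18, 24, 27, 32, 33, 34, 39, 51, 57, 59, 66, 69, 71.
Count below 58: L = 11; count equal: E = 0; n = 15.
Percentile rank = 100·(11 + 0.5·0)/15 = 100·11/15 = 73.33.

73.3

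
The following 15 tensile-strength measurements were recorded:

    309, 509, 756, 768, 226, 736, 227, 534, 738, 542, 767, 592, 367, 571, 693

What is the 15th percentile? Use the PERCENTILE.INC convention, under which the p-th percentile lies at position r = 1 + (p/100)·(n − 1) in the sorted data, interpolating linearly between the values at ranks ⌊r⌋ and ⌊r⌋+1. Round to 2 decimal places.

Sorted: 226, 227, 309, 367, 509, 534, 542, 571, 592, 693, 736, 738, 756, 767, 768.
n = 15.
r = 1 + (15/100)·(15 − 1) = 1 + 2.1 = 3.1.
Rank 3 is 309 and rank 4 is 367.
Interpolate: 309 + 0.1·(367 − 309) = 309 + 0.1·58 = 314.8.

314.80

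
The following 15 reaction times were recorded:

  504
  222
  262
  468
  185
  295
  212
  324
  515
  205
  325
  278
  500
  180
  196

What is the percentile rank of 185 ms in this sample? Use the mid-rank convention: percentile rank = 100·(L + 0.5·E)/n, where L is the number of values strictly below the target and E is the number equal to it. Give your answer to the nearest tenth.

10.0

Sorted: 180, 185, 196, 205, 212, 222, 262, 278, 295, 324, 325, 468, 500, 504, 515.
Count below 185: L = 1; count equal: E = 1; n = 15.
Percentile rank = 100·(1 + 0.5·1)/15 = 100·1.5/15 = 10.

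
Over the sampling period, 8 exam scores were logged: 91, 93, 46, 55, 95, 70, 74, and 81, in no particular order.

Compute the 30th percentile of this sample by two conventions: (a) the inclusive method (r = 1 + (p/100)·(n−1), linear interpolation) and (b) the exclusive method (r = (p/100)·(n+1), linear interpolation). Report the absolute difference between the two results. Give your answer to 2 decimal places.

Sorted: 46, 55, 70, 74, 81, 91, 93, 95.
n = 8.
(a) r = 3.1; between ranks 3 (70) and 4 (74): 70.4.
(b) r = 2.7; between ranks 2 (55) and 3 (70): 65.5.
|70.4 − 65.5| = 4.9.

4.90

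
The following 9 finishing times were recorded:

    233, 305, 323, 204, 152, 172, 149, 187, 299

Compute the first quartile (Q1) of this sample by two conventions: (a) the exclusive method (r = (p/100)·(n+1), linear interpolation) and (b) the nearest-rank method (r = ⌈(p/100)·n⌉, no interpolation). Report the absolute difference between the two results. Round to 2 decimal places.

10.00

Sorted: 149, 152, 172, 187, 204, 233, 299, 305, 323.
n = 9.
(a) r = 2.5; between ranks 2 (152) and 3 (172): 162.
(b) the nearest-rank method: rank 3 → 172.
|162 − 172| = 10.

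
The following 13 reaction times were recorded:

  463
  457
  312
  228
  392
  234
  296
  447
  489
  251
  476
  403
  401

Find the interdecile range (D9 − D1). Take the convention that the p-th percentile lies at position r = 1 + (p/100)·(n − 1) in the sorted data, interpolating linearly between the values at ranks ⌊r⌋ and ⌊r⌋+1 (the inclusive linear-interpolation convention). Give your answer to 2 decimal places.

236.00

Sorted: 228, 234, 251, 296, 312, 392, 401, 403, 447, 457, 463, 476, 489.
n = 13.
P10: r = 2.2; ranks 2–3 are 234, 251; interpolating gives 237.4.
P90: r = 11.8; ranks 11–12 are 463, 476; interpolating gives 473.4.
Difference: 473.4 − 237.4 = 236.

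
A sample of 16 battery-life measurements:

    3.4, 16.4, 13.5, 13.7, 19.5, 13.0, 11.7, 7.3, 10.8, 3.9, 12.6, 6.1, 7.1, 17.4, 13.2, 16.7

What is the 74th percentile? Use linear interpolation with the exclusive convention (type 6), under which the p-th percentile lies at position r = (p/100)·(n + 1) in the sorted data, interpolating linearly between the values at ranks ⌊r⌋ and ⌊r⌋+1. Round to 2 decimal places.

Sorted: 3.4, 3.9, 6.1, 7.1, 7.3, 10.8, 11.7, 12.6, 13.0, 13.2, 13.5, 13.7, 16.4, 16.7, 17.4, 19.5.
n = 16.
r = (74/100)·(16 + 1) = 12.58.
Rank 12 is 13.7 and rank 13 is 16.4.
Interpolate: 13.7 + 0.58·(16.4 − 13.7) = 13.7 + 0.58·2.7 = 15.266.

15.27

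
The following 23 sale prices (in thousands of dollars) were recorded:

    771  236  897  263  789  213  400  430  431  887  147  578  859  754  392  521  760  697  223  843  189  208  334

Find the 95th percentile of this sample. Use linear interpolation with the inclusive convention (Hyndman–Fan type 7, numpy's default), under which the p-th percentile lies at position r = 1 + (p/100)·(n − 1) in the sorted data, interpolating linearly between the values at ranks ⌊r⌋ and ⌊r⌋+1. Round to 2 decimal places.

Sorted: 147, 189, 208, 213, 223, 236, 263, 334, 392, 400, 430, 431, 521, 578, 697, 754, 760, 771, 789, 843, 859, 887, 897.
n = 23.
r = 1 + (95/100)·(23 − 1) = 1 + 20.9 = 21.9.
Rank 21 is 859 and rank 22 is 887.
Interpolate: 859 + 0.9·(887 − 859) = 859 + 0.9·28 = 884.2.

884.20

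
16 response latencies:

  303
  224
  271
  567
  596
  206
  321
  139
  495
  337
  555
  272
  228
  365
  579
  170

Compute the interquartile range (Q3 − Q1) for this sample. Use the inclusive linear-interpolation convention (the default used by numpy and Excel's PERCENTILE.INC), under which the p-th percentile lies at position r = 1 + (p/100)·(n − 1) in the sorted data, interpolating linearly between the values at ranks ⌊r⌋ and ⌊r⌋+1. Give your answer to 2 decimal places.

283.00

Sorted: 139, 170, 206, 224, 228, 271, 272, 303, 321, 337, 365, 495, 555, 567, 579, 596.
n = 16.
P25: r = 4.75; ranks 4–5 are 224, 228; interpolating gives 227.
P75: r = 12.25; ranks 12–13 are 495, 555; interpolating gives 510.
Difference: 510 − 227 = 283.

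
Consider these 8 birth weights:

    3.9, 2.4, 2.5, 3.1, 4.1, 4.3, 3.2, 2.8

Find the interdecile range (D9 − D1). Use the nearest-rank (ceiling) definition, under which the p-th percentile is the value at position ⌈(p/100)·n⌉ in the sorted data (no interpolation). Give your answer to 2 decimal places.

Sorted: 2.4, 2.5, 2.8, 3.1, 3.2, 3.9, 4.1, 4.3.
n = 8.
P10: rank ⌈10/100·8⌉ = 1 → 2.4.
P90: rank ⌈90/100·8⌉ = 8 → 4.3.
Difference: 4.3 − 2.4 = 1.9.

1.90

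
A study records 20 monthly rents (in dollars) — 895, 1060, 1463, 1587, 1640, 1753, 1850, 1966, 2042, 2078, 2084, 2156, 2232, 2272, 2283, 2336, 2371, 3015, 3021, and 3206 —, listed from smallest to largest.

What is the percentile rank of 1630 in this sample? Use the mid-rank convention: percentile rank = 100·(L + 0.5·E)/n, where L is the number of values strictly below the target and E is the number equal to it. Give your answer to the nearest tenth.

Count below 1630: L = 4; count equal: E = 0; n = 20.
Percentile rank = 100·(4 + 0.5·0)/20 = 100·4/20 = 20.

20.0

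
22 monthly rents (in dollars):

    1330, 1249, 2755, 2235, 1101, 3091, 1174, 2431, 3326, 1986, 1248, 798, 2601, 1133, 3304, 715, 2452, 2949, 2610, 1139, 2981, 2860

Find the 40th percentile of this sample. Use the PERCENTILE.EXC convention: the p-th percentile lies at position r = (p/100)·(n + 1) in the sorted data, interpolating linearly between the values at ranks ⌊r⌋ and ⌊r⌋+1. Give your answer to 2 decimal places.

1461.20

Sorted: 715, 798, 1101, 1133, 1139, 1174, 1248, 1249, 1330, 1986, 2235, 2431, 2452, 2601, 2610, 2755, 2860, 2949, 2981, 3091, 3304, 3326.
n = 22.
r = (40/100)·(22 + 1) = 9.2.
Rank 9 is 1330 and rank 10 is 1986.
Interpolate: 1330 + 0.2·(1986 − 1330) = 1330 + 0.2·656 = 1461.2.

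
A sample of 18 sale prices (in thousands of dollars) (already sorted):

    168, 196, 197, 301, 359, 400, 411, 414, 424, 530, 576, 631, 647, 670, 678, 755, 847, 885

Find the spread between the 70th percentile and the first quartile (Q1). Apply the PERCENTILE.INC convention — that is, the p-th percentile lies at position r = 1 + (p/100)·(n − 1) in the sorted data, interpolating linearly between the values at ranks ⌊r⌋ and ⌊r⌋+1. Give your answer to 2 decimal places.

n = 18.
P25: r = 5.25; ranks 5–6 are 359, 400; interpolating gives 369.25.
P70: r = 12.9; ranks 12–13 are 631, 647; interpolating gives 645.4.
Difference: 645.4 − 369.25 = 276.15.

276.15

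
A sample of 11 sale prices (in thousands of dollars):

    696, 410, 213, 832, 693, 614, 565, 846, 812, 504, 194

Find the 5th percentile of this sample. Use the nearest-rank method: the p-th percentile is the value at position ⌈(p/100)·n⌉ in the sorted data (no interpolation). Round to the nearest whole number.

194

Sorted: 194, 213, 410, 504, 565, 614, 693, 696, 812, 832, 846.
n = 11.
Position = ⌈5/100 · 11⌉ = ⌈0.55⌉ = 1.
The value at rank 1 is 194.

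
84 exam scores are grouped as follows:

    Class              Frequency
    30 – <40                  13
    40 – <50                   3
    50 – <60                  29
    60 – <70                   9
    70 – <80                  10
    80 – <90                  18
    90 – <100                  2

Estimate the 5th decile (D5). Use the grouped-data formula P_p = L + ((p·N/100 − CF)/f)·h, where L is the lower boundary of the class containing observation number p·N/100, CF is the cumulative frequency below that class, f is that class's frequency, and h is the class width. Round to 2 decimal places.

58.97

N = 84; target position k = 50/100 · 84 = 42.
Cumulative frequencies: 13, 16, 45, 54, 64, 82, 84.
Observation 42 falls in the class 50 – <60.
L = 50, CF = 16, f = 29, h = 10.
P50 = 50 + ((42 − 16)/29)·10 = 50 + 8.96552 = 58.9655.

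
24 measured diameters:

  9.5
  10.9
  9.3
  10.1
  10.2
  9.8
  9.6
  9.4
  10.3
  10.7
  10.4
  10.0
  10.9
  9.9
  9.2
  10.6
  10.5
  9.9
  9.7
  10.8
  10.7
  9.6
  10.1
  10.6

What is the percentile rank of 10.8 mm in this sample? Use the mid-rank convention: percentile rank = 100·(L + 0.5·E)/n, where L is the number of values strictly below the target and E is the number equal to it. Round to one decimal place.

Sorted: 9.2, 9.3, 9.4, 9.5, 9.6, 9.6, 9.7, 9.8, 9.9, 9.9, 10.0, 10.1, 10.1, 10.2, 10.3, 10.4, 10.5, 10.6, 10.6, 10.7, 10.7, 10.8, 10.9, 10.9.
Count below 10.8: L = 21; count equal: E = 1; n = 24.
Percentile rank = 100·(21 + 0.5·1)/24 = 100·21.5/24 = 89.58.

89.6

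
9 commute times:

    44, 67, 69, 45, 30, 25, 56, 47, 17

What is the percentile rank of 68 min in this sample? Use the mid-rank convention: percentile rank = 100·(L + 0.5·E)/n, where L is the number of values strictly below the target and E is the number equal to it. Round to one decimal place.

Sorted: 17, 25, 30, 44, 45, 47, 56, 67, 69.
Count below 68: L = 8; count equal: E = 0; n = 9.
Percentile rank = 100·(8 + 0.5·0)/9 = 100·8/9 = 88.89.

88.9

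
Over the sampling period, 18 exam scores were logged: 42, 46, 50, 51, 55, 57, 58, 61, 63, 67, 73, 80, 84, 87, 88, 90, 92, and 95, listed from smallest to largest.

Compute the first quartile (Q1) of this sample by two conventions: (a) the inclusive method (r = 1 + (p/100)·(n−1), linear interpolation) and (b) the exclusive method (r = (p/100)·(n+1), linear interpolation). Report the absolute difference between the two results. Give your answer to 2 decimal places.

n = 18.
(a) r = 5.25; between ranks 5 (55) and 6 (57): 55.5.
(b) r = 4.75; between ranks 4 (51) and 5 (55): 54.
|55.5 − 54| = 1.5.

1.50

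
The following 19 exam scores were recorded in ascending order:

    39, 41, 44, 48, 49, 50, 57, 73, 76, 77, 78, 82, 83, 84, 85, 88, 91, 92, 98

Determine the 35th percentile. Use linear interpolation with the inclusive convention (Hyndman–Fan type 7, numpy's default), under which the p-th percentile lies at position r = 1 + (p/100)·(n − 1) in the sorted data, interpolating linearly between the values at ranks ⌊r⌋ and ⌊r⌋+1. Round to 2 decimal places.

61.80

n = 19.
r = 1 + (35/100)·(19 − 1) = 1 + 6.3 = 7.3.
Rank 7 is 57 and rank 8 is 73.
Interpolate: 57 + 0.3·(73 − 57) = 57 + 0.3·16 = 61.8.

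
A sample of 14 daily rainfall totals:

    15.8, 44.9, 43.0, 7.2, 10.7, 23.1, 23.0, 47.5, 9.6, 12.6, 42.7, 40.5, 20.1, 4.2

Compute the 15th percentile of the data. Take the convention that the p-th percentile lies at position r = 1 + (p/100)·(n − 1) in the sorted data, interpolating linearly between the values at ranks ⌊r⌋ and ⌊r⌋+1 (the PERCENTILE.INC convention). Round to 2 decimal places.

Sorted: 4.2, 7.2, 9.6, 10.7, 12.6, 15.8, 20.1, 23.0, 23.1, 40.5, 42.7, 43.0, 44.9, 47.5.
n = 14.
r = 1 + (15/100)·(14 − 1) = 1 + 1.95 = 2.95.
Rank 2 is 7.2 and rank 3 is 9.6.
Interpolate: 7.2 + 0.95·(9.6 − 7.2) = 7.2 + 0.95·2.4 = 9.48.

9.48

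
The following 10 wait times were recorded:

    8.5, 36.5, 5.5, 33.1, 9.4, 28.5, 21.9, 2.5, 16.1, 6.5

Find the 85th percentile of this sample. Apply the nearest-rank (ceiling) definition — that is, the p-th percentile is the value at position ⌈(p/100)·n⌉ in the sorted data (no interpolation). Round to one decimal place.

Sorted: 2.5, 5.5, 6.5, 8.5, 9.4, 16.1, 21.9, 28.5, 33.1, 36.5.
n = 10.
Position = ⌈85/100 · 10⌉ = ⌈8.5⌉ = 9.
The value at rank 9 is 33.1.

33.1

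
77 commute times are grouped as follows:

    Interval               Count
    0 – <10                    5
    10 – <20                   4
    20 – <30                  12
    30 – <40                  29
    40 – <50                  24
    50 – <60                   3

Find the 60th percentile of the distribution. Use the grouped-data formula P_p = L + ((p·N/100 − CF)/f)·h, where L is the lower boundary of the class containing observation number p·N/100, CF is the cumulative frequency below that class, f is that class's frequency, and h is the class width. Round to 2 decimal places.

N = 77; target position k = 60/100 · 77 = 46.2.
Cumulative frequencies: 5, 9, 21, 50, 74, 77.
Observation 46.2 falls in the class 30 – <40.
L = 30, CF = 21, f = 29, h = 10.
P60 = 30 + ((46.2 − 21)/29)·10 = 30 + 8.68966 = 38.6897.

38.69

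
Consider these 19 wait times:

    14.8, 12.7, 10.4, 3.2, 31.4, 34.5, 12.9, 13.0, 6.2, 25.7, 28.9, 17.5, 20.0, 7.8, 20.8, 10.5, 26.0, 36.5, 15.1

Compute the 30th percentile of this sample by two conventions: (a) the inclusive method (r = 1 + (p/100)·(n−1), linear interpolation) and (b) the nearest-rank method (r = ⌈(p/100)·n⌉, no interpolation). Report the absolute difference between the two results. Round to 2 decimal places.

0.08

Sorted: 3.2, 6.2, 7.8, 10.4, 10.5, 12.7, 12.9, 13.0, 14.8, 15.1, 17.5, 20.0, 20.8, 25.7, 26.0, 28.9, 31.4, 34.5, 36.5.
n = 19.
(a) r = 6.4; between ranks 6 (12.7) and 7 (12.9): 12.78.
(b) the nearest-rank method: rank 6 → 12.7.
|12.78 − 12.7| = 0.08.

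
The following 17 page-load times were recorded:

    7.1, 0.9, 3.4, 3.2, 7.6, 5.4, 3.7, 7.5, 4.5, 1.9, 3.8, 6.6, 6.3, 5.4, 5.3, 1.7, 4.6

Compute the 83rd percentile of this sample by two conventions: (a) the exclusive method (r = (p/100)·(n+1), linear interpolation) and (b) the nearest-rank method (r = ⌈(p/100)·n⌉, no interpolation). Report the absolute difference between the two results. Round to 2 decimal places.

Sorted: 0.9, 1.7, 1.9, 3.2, 3.4, 3.7, 3.8, 4.5, 4.6, 5.3, 5.4, 5.4, 6.3, 6.6, 7.1, 7.5, 7.6.
n = 17.
(a) r = 14.94; between ranks 14 (6.6) and 15 (7.1): 7.07.
(b) the nearest-rank method: rank 15 → 7.1.
|7.07 − 7.1| = 0.03.

0.03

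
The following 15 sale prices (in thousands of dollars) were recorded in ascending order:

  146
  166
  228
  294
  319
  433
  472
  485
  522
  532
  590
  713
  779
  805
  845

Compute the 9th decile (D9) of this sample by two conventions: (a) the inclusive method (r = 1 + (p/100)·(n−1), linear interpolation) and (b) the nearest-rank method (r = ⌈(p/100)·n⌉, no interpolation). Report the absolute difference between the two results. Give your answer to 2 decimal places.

n = 15.
(a) r = 13.6; between ranks 13 (779) and 14 (805): 794.6.
(b) the nearest-rank method: rank 14 → 805.
|794.6 − 805| = 10.4.

10.40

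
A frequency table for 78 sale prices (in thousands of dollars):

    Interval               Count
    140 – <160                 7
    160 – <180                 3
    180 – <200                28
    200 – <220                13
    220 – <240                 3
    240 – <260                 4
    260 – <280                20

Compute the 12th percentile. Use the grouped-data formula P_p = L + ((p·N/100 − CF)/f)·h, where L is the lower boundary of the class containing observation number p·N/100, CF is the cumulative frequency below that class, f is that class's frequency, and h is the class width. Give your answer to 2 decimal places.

175.73

N = 78; target position k = 12/100 · 78 = 9.36.
Cumulative frequencies: 7, 10, 38, 51, 54, 58, 78.
Observation 9.36 falls in the class 160 – <180.
L = 160, CF = 7, f = 3, h = 20.
P12 = 160 + ((9.36 − 7)/3)·20 = 160 + 15.7333 = 175.733.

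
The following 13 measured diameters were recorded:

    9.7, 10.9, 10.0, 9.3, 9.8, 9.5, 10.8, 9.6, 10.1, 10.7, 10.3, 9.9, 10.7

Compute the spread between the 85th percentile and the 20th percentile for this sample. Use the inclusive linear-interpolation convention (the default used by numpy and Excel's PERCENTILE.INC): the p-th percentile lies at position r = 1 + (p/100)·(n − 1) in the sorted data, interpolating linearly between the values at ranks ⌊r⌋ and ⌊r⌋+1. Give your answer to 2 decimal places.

Sorted: 9.3, 9.5, 9.6, 9.7, 9.8, 9.9, 10.0, 10.1, 10.3, 10.7, 10.7, 10.8, 10.9.
n = 13.
P20: r = 3.4; ranks 3–4 are 9.6, 9.7; interpolating gives 9.64.
P85: r = 11.2; ranks 11–12 are 10.7, 10.8; interpolating gives 10.72.
Difference: 10.72 − 9.64 = 1.08.

1.08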